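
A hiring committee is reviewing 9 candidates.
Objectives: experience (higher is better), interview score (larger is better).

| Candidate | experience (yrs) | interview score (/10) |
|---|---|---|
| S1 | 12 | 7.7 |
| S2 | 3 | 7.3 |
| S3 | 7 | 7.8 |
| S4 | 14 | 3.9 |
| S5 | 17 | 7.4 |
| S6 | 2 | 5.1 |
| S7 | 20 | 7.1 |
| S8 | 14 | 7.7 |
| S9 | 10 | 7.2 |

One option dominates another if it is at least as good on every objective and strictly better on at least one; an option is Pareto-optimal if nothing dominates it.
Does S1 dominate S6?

Yes

S1 vs S6: experience 12≥2, interview score 7.7≥5.1 — S1 is at least as good on every objective with at least one strict improvement.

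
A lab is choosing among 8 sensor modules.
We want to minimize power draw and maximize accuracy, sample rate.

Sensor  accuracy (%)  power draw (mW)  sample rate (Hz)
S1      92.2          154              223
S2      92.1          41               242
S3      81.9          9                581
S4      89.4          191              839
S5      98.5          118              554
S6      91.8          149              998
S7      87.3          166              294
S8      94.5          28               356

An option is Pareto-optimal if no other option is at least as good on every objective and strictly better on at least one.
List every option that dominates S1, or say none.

S5, S8

S5: accuracy 98.5≥92.2, power draw 118≤154, sample rate 554≥223 — dominates S1.
S8: accuracy 94.5≥92.2, power draw 28≤154, sample rate 356≥223 — dominates S1.
Others (S2, S3, S4, S6, S7) are each worse than S1 on at least one objective.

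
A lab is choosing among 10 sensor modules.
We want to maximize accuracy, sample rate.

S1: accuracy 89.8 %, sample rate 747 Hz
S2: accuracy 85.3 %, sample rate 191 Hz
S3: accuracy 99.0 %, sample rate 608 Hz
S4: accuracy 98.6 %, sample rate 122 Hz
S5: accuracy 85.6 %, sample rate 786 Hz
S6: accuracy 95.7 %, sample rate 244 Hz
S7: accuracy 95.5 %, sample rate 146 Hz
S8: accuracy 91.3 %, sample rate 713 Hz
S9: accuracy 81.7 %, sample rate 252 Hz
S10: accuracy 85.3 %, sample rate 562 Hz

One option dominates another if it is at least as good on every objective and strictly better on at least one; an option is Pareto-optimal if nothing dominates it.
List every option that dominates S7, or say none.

S3, S6

S3: accuracy 99.0≥95.5, sample rate 608≥146 — dominates S7.
S6: accuracy 95.7≥95.5, sample rate 244≥146 — dominates S7.
Others (S1, S2, S4, S5, S8, S9, S10) are each worse than S7 on at least one objective.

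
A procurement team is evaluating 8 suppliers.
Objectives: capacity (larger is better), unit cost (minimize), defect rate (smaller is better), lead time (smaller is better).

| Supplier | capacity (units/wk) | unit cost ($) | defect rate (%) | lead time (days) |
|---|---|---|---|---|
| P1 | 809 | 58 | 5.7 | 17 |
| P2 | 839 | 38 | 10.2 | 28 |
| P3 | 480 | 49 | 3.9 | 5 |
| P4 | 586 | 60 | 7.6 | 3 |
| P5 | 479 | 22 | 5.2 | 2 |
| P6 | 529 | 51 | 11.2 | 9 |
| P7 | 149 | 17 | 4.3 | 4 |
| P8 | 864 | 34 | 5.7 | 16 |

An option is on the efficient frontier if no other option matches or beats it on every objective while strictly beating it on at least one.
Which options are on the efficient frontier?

P3, P4, P5, P6, P7, P8

P1: dominated by P8 (capacity 864≥809, unit cost 34≤58, defect rate 5.7≤5.7, lead time 16≤17).
P2: dominated by P8 (capacity 864≥839, unit cost 34≤38, defect rate 5.7≤10.2, lead time 16≤28).
P3: not dominated (best defect rate).
P4: not dominated.
P5: not dominated (best lead time).
P6: not dominated.
P7: not dominated (best unit cost).
P8: not dominated (best capacity).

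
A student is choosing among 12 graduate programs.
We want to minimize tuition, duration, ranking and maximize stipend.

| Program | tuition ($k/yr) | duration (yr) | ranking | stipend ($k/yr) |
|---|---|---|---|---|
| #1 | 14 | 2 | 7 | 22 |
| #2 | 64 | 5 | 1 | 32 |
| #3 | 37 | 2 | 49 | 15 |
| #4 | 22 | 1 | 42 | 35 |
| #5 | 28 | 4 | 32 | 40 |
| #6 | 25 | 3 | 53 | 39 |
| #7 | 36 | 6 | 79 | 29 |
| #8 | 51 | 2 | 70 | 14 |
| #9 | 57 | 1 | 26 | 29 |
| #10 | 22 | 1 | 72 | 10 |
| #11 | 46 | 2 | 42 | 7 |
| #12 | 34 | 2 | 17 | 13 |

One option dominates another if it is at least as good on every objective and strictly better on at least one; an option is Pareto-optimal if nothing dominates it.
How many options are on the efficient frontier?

6

#1: not dominated (best tuition).
#2: not dominated (best ranking).
#3: dominated by #1 (tuition 14≤37, duration 2≤2, ranking 7≤49, stipend 22≥15).
#4: not dominated.
#5: not dominated (best stipend).
#6: not dominated.
#7: dominated by #4 (tuition 22≤36, duration 1≤6, ranking 42≤79, stipend 35≥29).
#8: dominated by #1 (tuition 14≤51, duration 2≤2, ranking 7≤70, stipend 22≥14).
#9: not dominated.
#10: dominated by #4 (tuition 22≤22, duration 1≤1, ranking 42≤72, stipend 35≥10).
#11: dominated by #1 (tuition 14≤46, duration 2≤2, ranking 7≤42, stipend 22≥7).
#12: dominated by #1 (tuition 14≤34, duration 2≤2, ranking 7≤17, stipend 22≥13).
Pareto-optimal: #1, #2, #4, #5, #6, #9 → 6.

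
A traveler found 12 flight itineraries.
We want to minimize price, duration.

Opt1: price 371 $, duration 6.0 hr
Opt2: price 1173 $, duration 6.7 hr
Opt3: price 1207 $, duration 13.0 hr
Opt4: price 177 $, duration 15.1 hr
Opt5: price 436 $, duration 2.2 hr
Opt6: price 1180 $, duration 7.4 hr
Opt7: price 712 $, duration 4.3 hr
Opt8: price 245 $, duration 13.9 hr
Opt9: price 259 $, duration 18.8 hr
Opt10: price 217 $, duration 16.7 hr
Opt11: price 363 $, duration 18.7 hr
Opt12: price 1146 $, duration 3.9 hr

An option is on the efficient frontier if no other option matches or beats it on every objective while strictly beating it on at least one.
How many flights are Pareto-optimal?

4

Opt1: not dominated.
Opt2: dominated by Opt1 (price 371≤1173, duration 6.0≤6.7).
Opt3: dominated by Opt1 (price 371≤1207, duration 6.0≤13.0).
Opt4: not dominated (best price).
Opt5: not dominated (best duration).
Opt6: dominated by Opt1 (price 371≤1180, duration 6.0≤7.4).
Opt7: dominated by Opt5 (price 436≤712, duration 2.2≤4.3).
Opt8: not dominated.
Opt9: dominated by Opt4 (price 177≤259, duration 15.1≤18.8).
Opt10: dominated by Opt4 (price 177≤217, duration 15.1≤16.7).
Opt11: dominated by Opt4 (price 177≤363, duration 15.1≤18.7).
Opt12: dominated by Opt5 (price 436≤1146, duration 2.2≤3.9).
Pareto-optimal: Opt1, Opt4, Opt5, Opt8 → 4.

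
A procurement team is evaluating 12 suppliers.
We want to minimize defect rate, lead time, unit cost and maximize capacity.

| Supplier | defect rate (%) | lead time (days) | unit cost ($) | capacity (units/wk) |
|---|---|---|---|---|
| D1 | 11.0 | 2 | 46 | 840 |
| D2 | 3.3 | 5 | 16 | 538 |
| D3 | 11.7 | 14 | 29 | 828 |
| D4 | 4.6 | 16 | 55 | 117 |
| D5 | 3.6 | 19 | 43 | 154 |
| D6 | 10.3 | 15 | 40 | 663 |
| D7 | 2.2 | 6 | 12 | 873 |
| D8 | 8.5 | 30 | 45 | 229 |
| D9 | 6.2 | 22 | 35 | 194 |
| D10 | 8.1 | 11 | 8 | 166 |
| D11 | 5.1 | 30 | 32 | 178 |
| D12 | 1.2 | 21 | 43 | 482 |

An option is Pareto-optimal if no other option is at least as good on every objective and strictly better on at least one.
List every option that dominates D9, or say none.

D2: defect rate 3.3≤6.2, lead time 5≤22, unit cost 16≤35, capacity 538≥194 — dominates D9.
D7: defect rate 2.2≤6.2, lead time 6≤22, unit cost 12≤35, capacity 873≥194 — dominates D9.
Others (D1, D3, D4, D5, D6, D8, D10, D11, D12) are each worse than D9 on at least one objective.

D2, D7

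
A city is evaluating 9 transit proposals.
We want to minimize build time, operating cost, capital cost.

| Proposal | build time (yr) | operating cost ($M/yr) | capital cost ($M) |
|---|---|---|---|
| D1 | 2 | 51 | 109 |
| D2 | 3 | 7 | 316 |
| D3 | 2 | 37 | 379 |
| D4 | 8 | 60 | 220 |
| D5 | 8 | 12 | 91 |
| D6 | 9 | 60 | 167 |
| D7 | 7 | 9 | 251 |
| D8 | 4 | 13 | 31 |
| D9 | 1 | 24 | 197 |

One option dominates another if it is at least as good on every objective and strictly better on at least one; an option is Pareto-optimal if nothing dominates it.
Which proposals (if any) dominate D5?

none

D1: worse on operating cost (51 vs 12).
D2: worse on capital cost (316 vs 91).
D3: worse on operating cost (37 vs 12).
D4: worse on operating cost (60 vs 12).
D6: worse on build time (9 vs 8).
D7: worse on capital cost (251 vs 91).
D8: worse on operating cost (13 vs 12).
D9: worse on operating cost (24 vs 12).
No option dominates D5.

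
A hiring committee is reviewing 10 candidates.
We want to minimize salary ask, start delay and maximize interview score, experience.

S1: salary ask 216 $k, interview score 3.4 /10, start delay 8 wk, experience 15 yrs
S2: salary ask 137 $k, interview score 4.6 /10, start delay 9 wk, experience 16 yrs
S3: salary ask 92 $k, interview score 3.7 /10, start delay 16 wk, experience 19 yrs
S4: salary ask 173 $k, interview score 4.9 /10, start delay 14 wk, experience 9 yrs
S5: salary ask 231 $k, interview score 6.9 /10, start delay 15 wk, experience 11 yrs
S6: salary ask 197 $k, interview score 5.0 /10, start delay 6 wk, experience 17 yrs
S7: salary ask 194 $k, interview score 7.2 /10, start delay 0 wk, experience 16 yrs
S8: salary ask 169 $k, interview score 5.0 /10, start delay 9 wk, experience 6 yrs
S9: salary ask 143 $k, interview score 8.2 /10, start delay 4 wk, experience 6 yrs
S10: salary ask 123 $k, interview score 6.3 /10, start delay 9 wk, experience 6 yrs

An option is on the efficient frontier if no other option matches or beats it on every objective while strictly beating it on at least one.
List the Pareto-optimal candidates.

S1: dominated by S6 (salary ask 197≤216, interview score 5.0≥3.4, start delay 6≤8, experience 17≥15).
S2: not dominated.
S3: not dominated (best salary ask).
S4: not dominated.
S5: dominated by S7 (salary ask 194≤231, interview score 7.2≥6.9, start delay 0≤15, experience 16≥11).
S6: not dominated.
S7: not dominated (best start delay).
S8: dominated by S9 (salary ask 143≤169, interview score 8.2≥5.0, start delay 4≤9, experience 6≥6).
S9: not dominated (best interview score).
S10: not dominated.

S2, S3, S4, S6, S7, S9, S10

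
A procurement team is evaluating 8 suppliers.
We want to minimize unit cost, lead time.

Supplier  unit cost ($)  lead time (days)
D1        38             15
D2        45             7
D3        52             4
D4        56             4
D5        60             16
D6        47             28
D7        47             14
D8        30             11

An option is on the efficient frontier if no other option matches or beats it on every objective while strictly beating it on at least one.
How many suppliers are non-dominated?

D1: dominated by D8 (unit cost 30≤38, lead time 11≤15).
D2: not dominated.
D3: not dominated.
D4: dominated by D3 (unit cost 52≤56, lead time 4≤4).
D5: dominated by D1 (unit cost 38≤60, lead time 15≤16).
D6: dominated by D1 (unit cost 38≤47, lead time 15≤28).
D7: dominated by D2 (unit cost 45≤47, lead time 7≤14).
D8: not dominated (best unit cost).
Pareto-optimal: D2, D3, D8 → 3.

3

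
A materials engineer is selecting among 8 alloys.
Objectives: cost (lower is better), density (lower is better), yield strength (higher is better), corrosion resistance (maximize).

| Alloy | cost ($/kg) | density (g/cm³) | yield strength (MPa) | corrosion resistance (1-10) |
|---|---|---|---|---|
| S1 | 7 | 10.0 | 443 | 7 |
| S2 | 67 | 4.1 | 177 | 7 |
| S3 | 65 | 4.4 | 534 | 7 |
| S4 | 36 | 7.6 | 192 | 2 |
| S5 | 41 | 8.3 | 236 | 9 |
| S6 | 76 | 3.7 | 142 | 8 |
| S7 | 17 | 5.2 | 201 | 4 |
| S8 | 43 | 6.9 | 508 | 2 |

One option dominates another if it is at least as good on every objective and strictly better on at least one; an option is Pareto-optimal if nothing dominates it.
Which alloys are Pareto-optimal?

S1, S2, S3, S5, S6, S7, S8

S1: not dominated (best cost).
S2: not dominated.
S3: not dominated (best yield strength).
S4: dominated by S7 (cost 17≤36, density 5.2≤7.6, yield strength 201≥192, corrosion resistance 4≥2).
S5: not dominated (best corrosion resistance).
S6: not dominated (best density).
S7: not dominated.
S8: not dominated.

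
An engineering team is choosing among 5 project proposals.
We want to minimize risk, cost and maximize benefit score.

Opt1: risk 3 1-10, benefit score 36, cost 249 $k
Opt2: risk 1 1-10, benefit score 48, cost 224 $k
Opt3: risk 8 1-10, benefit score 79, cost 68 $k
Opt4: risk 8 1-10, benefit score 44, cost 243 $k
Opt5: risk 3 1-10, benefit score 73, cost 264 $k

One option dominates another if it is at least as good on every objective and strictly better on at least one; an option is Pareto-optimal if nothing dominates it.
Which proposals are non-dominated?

Opt2, Opt3, Opt5

Opt1: dominated by Opt2 (risk 1≤3, benefit score 48≥36, cost 224≤249).
Opt2: not dominated (best risk).
Opt3: not dominated (best benefit score).
Opt4: dominated by Opt2 (risk 1≤8, benefit score 48≥44, cost 224≤243).
Opt5: not dominated.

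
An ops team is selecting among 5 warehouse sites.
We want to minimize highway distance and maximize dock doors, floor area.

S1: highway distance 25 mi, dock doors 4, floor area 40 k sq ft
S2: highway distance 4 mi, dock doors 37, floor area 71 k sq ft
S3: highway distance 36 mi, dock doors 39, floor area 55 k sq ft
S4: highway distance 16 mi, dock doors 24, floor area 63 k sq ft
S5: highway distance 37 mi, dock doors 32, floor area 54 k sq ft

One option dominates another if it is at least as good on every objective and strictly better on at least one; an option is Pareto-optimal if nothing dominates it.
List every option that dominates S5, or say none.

S2, S3

S2: highway distance 4≤37, dock doors 37≥32, floor area 71≥54 — dominates S5.
S3: highway distance 36≤37, dock doors 39≥32, floor area 55≥54 — dominates S5.
Others (S1, S4) are each worse than S5 on at least one objective.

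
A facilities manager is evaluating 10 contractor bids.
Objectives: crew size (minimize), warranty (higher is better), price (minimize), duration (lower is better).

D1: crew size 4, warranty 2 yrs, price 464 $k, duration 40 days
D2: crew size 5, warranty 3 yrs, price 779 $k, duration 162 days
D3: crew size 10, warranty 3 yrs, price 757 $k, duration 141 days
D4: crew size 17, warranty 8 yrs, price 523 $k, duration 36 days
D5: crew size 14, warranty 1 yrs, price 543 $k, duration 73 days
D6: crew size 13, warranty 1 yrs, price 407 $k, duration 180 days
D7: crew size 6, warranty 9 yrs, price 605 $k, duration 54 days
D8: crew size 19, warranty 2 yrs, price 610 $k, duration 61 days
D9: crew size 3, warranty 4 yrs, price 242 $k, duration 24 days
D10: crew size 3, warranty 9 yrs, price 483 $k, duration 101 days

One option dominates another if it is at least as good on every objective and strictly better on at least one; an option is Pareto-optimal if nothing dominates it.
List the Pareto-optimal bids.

D1: dominated by D9 (crew size 3≤4, warranty 4≥2, price 242≤464, duration 24≤40).
D2: dominated by D9 (crew size 3≤5, warranty 4≥3, price 242≤779, duration 24≤162).
D3: dominated by D7 (crew size 6≤10, warranty 9≥3, price 605≤757, duration 54≤141).
D4: not dominated.
D5: dominated by D1 (crew size 4≤14, warranty 2≥1, price 464≤543, duration 40≤73).
D6: dominated by D9 (crew size 3≤13, warranty 4≥1, price 242≤407, duration 24≤180).
D7: not dominated.
D8: dominated by D1 (crew size 4≤19, warranty 2≥2, price 464≤610, duration 40≤61).
D9: not dominated (best price).
D10: not dominated.

D4, D7, D9, D10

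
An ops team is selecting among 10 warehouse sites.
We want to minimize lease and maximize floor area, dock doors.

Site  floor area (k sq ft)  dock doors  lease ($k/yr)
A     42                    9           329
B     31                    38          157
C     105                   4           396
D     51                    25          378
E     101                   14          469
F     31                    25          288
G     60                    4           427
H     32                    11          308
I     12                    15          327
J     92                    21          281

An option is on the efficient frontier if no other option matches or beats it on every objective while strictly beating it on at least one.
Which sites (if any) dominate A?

J

J: floor area 92≥42, dock doors 21≥9, lease 281≤329 — dominates A.
Others (B, C, D, E, F, G, H, I) are each worse than A on at least one objective.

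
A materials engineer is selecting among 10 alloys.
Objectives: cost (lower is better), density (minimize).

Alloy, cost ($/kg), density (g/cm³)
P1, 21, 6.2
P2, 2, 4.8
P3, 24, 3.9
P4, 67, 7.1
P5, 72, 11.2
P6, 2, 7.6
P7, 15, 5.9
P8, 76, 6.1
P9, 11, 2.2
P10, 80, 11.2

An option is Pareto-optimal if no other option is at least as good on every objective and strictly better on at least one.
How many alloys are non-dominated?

P1: dominated by P2 (cost 2≤21, density 4.8≤6.2).
P2: not dominated.
P3: dominated by P9 (cost 11≤24, density 2.2≤3.9).
P4: dominated by P1 (cost 21≤67, density 6.2≤7.1).
P5: dominated by P1 (cost 21≤72, density 6.2≤11.2).
P6: dominated by P2 (cost 2≤2, density 4.8≤7.6).
P7: dominated by P2 (cost 2≤15, density 4.8≤5.9).
P8: dominated by P2 (cost 2≤76, density 4.8≤6.1).
P9: not dominated (best density).
P10: dominated by P1 (cost 21≤80, density 6.2≤11.2).
Pareto-optimal: P2, P9 → 2.

2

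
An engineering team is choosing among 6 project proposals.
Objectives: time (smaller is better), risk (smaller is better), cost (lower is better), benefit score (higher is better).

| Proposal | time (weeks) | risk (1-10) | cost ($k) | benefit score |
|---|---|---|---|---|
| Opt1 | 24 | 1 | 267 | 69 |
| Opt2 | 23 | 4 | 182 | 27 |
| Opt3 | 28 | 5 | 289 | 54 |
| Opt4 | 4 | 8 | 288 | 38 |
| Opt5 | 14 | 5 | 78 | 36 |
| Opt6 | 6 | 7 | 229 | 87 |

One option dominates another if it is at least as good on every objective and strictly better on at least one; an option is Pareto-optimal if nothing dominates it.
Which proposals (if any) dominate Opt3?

Opt1: time 24≤28, risk 1≤5, cost 267≤289, benefit score 69≥54 — dominates Opt3.
Others (Opt2, Opt4, Opt5, Opt6) are each worse than Opt3 on at least one objective.

Opt1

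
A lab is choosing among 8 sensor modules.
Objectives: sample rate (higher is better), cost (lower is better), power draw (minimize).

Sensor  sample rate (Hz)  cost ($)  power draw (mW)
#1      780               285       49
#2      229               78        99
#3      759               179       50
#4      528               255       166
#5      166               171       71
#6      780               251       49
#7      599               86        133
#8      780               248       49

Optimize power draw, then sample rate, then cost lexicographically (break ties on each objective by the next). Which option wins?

#8

First minimize power draw: best is 49, kept {#1, #6, #8}.
Then maximize sample rate: best is 780, kept {#1, #6, #8}.
Then minimize cost: best is 248, kept {#8}.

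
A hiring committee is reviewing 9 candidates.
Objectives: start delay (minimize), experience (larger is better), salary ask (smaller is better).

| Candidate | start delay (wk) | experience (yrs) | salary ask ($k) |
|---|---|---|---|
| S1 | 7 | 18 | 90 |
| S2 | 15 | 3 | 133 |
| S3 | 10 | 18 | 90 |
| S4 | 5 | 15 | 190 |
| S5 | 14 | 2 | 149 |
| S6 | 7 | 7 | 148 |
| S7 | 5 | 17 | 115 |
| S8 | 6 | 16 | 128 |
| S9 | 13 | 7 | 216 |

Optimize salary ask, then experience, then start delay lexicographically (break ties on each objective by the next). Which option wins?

First minimize salary ask: best is 90, kept {S1, S3}.
Then maximize experience: best is 18, kept {S1, S3}.
Then minimize start delay: best is 7, kept {S1}.

S1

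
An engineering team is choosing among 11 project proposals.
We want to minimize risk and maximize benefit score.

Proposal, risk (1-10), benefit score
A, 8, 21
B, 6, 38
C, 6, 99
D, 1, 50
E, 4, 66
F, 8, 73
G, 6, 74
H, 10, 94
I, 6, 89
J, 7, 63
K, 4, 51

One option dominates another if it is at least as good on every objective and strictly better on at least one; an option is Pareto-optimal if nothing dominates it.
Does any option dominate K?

E vs K: risk 4≤4, benefit score 66≥51 — E is at least as good on every objective and strictly better on at least one, so E dominates K.

Yes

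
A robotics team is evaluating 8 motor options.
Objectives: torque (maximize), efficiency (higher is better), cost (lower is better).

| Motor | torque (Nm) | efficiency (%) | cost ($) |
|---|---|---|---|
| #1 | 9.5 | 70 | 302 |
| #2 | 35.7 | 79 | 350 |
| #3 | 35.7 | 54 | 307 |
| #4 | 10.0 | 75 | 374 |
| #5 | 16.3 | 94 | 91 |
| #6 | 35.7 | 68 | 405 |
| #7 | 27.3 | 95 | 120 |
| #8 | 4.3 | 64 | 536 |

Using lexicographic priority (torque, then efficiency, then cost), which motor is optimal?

First maximize torque: best is 35.7, kept {#2, #3, #6}.
Then maximize efficiency: best is 79, kept {#2}.

#2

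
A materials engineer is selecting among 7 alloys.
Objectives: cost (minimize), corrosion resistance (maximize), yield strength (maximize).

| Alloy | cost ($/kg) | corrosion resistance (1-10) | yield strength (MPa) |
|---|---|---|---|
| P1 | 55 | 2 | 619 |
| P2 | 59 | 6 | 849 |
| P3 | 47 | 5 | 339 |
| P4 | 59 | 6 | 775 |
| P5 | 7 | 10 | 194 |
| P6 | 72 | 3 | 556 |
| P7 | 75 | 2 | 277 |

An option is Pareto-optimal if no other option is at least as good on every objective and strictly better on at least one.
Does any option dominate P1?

P2: worse on cost (59 vs 55).
P3: worse on yield strength (339 vs 619).
P4: worse on cost (59 vs 55).
P5: worse on yield strength (194 vs 619).
P6: worse on cost (72 vs 55).
P7: worse on cost (75 vs 55).
No option is at least as good as P1 on every objective and strictly better on one.

No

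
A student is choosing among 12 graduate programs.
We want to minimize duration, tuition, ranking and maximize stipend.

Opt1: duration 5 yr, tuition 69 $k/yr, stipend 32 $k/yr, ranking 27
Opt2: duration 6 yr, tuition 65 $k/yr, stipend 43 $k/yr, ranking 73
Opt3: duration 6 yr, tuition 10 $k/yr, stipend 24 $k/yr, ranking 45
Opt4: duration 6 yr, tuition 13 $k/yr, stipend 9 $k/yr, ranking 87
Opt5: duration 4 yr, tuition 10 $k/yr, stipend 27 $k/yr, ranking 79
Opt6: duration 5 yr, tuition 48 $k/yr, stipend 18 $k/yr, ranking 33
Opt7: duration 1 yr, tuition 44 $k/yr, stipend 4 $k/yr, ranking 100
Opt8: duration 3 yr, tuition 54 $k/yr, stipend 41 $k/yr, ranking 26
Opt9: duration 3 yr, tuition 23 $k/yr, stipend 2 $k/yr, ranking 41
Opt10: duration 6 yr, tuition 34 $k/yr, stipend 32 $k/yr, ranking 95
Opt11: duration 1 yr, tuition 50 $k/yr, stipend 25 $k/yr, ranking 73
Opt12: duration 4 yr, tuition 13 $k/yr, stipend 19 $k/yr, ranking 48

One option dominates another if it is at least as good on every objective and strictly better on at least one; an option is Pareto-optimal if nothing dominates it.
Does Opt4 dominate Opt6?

Opt4 vs Opt6: Opt4 is worse on duration (6 vs 5), so it does not dominate Opt6.

No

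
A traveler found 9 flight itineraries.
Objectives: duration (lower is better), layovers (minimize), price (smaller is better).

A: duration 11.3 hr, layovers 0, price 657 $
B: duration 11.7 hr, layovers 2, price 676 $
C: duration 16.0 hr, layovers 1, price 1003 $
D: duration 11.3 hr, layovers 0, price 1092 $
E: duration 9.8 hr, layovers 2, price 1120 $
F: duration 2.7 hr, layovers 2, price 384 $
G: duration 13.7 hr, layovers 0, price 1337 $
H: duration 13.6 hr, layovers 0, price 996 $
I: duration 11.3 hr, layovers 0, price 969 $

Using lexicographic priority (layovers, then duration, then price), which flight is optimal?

A

First minimize layovers: best is 0, kept {A, D, G, H, I}.
Then minimize duration: best is 11.3, kept {A, D, I}.
Then minimize price: best is 657, kept {A}.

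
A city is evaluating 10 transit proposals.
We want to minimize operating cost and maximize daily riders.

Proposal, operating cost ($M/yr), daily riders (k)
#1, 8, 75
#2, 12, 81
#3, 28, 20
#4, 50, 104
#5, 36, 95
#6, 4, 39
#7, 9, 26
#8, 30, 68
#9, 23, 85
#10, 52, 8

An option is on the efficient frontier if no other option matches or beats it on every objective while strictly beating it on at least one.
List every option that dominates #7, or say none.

#1, #6

#1: operating cost 8≤9, daily riders 75≥26 — dominates #7.
#6: operating cost 4≤9, daily riders 39≥26 — dominates #7.
Others (#2, #3, #4, #5, #8, #9, #10) are each worse than #7 on at least one objective.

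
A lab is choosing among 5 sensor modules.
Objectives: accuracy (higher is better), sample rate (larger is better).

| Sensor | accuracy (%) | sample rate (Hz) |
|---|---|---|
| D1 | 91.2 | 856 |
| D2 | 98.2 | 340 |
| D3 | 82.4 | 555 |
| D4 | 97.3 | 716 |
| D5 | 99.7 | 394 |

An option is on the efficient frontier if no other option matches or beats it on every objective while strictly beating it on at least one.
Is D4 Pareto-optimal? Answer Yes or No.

Yes

D1: worse on accuracy (91.2 vs 97.3).
D2: worse on sample rate (340 vs 716).
D3: worse on accuracy (82.4 vs 97.3).
D5: worse on sample rate (394 vs 716).
No option is at least as good as D4 on every objective and strictly better on one.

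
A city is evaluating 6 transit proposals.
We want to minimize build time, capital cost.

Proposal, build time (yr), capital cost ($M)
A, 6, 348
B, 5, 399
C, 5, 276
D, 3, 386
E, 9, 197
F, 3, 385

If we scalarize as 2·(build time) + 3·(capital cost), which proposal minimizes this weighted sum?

A: 2·6 + 3·348 = 1056
B: 2·5 + 3·399 = 1207
C: 2·5 + 3·276 = 838
D: 2·3 + 3·386 = 1164
E: 2·9 + 3·197 = 609
F: 2·3 + 3·385 = 1161
Lowest: E at 609.

E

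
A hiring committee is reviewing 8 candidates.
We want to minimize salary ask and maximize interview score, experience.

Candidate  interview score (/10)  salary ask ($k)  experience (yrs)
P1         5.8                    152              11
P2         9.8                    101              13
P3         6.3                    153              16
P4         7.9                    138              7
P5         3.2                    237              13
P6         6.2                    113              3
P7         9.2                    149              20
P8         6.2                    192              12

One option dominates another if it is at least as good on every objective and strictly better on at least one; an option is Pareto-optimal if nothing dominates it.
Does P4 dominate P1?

P4 vs P1: P4 is worse on experience (7 vs 11), so it does not dominate P1.

No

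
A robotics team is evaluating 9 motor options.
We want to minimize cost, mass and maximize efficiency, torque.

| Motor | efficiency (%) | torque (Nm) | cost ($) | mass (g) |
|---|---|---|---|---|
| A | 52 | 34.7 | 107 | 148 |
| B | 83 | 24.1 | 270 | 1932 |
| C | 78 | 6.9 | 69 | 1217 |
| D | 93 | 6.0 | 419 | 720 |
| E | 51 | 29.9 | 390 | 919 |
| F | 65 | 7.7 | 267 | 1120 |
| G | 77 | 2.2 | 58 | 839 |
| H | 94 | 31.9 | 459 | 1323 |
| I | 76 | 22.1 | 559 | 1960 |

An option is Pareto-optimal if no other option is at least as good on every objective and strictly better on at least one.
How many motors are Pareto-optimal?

A: not dominated (best torque).
B: not dominated.
C: not dominated.
D: not dominated.
E: dominated by A (efficiency 52≥51, torque 34.7≥29.9, cost 107≤390, mass 148≤919).
F: not dominated.
G: not dominated (best cost).
H: not dominated (best efficiency).
I: dominated by B (efficiency 83≥76, torque 24.1≥22.1, cost 270≤559, mass 1932≤1960).
Pareto-optimal: A, B, C, D, F, G, H → 7.

7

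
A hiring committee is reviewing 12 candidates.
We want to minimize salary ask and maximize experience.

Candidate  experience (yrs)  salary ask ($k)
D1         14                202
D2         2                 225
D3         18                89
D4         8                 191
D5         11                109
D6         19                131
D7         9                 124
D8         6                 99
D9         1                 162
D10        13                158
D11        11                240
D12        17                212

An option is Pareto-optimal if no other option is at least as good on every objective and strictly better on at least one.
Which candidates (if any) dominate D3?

none

D1: worse on experience (14 vs 18).
D2: worse on experience (2 vs 18).
D4: worse on experience (8 vs 18).
D5: worse on experience (11 vs 18).
D6: worse on salary ask (131 vs 89).
D7: worse on experience (9 vs 18).
D8: worse on experience (6 vs 18).
D9: worse on experience (1 vs 18).
D10: worse on experience (13 vs 18).
D11: worse on experience (11 vs 18).
D12: worse on experience (17 vs 18).
No option dominates D3.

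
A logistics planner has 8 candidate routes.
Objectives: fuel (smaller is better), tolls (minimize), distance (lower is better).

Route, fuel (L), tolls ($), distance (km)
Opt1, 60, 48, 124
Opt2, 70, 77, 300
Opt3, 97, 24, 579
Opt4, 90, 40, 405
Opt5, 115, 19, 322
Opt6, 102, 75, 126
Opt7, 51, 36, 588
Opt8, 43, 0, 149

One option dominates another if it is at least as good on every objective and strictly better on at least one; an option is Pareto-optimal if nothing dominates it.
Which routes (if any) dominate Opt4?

Opt8

Opt8: fuel 43≤90, tolls 0≤40, distance 149≤405 — dominates Opt4.
Others (Opt1, Opt2, Opt3, Opt5, Opt6, Opt7) are each worse than Opt4 on at least one objective.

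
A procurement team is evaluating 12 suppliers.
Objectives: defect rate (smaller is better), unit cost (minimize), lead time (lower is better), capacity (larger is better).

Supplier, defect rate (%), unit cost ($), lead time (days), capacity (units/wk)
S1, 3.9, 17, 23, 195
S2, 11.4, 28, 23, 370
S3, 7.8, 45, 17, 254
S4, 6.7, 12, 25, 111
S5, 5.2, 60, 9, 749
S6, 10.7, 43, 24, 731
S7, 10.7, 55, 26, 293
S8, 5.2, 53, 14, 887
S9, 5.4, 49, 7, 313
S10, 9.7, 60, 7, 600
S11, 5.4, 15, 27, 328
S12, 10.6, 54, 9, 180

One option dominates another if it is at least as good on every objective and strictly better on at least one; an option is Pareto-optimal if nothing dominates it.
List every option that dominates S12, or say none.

S9: defect rate 5.4≤10.6, unit cost 49≤54, lead time 7≤9, capacity 313≥180 — dominates S12.
Others (S1, S2, S3, S4, S5, S6, S7, S8, S10, S11) are each worse than S12 on at least one objective.

S9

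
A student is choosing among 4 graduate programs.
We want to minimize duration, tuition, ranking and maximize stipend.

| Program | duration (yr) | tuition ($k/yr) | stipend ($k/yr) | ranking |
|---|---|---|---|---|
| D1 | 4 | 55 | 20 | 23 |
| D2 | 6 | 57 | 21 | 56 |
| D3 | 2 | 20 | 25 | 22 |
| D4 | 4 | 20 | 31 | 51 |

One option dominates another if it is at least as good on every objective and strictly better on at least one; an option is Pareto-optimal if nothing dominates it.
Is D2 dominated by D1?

D1 vs D2: D1 is worse on stipend (20 vs 21), so it does not dominate D2.

No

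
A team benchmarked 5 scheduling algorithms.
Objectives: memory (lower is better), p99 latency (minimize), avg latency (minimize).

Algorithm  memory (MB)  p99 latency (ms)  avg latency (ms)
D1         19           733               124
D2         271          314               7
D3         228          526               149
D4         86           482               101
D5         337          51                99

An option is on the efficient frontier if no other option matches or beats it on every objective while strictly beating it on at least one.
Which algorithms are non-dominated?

D1, D2, D4, D5

D1: not dominated (best memory).
D2: not dominated (best avg latency).
D3: dominated by D4 (memory 86≤228, p99 latency 482≤526, avg latency 101≤149).
D4: not dominated.
D5: not dominated (best p99 latency).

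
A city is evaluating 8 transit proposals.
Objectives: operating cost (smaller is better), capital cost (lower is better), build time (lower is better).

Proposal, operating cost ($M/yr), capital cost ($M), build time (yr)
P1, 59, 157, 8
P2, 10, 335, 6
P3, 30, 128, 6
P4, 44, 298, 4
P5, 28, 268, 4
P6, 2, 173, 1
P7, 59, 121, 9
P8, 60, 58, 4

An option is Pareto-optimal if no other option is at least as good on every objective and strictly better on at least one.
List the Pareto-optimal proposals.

P3, P6, P7, P8

P1: dominated by P3 (operating cost 30≤59, capital cost 128≤157, build time 6≤8).
P2: dominated by P6 (operating cost 2≤10, capital cost 173≤335, build time 1≤6).
P3: not dominated.
P4: dominated by P5 (operating cost 28≤44, capital cost 268≤298, build time 4≤4).
P5: dominated by P6 (operating cost 2≤28, capital cost 173≤268, build time 1≤4).
P6: not dominated (best operating cost).
P7: not dominated.
P8: not dominated (best capital cost).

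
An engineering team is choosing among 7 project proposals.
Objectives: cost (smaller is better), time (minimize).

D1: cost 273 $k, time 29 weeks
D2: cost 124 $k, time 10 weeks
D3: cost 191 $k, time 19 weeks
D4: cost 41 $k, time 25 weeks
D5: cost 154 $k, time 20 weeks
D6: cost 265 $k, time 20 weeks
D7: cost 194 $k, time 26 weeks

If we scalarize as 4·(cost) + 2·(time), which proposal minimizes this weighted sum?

D4

D1: 4·273 + 2·29 = 1150
D2: 4·124 + 2·10 = 516
D3: 4·191 + 2·19 = 802
D4: 4·41 + 2·25 = 214
D5: 4·154 + 2·20 = 656
D6: 4·265 + 2·20 = 1100
D7: 4·194 + 2·26 = 828
Lowest: D4 at 214.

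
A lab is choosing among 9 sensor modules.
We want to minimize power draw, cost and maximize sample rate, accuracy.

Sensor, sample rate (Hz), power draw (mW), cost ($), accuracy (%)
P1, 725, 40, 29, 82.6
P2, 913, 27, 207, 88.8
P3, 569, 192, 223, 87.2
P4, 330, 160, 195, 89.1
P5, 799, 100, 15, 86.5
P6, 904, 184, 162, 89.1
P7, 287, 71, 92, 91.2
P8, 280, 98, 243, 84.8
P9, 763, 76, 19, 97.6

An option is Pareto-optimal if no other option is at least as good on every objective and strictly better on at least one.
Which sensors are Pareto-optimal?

P1, P2, P5, P6, P7, P9

P1: not dominated.
P2: not dominated (best sample rate).
P3: dominated by P2 (sample rate 913≥569, power draw 27≤192, cost 207≤223, accuracy 88.8≥87.2).
P4: dominated by P9 (sample rate 763≥330, power draw 76≤160, cost 19≤195, accuracy 97.6≥89.1).
P5: not dominated (best cost).
P6: not dominated.
P7: not dominated.
P8: dominated by P2 (sample rate 913≥280, power draw 27≤98, cost 207≤243, accuracy 88.8≥84.8).
P9: not dominated (best accuracy).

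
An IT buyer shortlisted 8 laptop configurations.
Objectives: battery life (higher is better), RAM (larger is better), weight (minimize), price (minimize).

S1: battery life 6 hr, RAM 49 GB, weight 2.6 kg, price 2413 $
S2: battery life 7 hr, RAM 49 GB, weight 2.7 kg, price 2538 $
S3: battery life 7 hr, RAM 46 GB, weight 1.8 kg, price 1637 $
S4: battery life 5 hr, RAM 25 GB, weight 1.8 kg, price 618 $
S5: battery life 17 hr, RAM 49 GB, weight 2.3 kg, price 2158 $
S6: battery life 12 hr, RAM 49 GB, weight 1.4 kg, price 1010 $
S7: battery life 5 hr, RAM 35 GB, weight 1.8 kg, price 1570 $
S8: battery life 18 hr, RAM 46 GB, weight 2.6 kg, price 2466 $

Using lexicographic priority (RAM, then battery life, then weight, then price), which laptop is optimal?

First maximize RAM: best is 49, kept {S1, S2, S5, S6}.
Then maximize battery life: best is 17, kept {S5}.

S5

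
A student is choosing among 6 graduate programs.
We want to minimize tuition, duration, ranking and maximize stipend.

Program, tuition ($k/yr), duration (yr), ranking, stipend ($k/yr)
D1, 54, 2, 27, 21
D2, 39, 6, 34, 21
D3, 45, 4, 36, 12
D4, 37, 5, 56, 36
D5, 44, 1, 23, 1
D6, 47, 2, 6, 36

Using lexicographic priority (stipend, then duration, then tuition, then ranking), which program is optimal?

D6

First maximize stipend: best is 36, kept {D4, D6}.
Then minimize duration: best is 2, kept {D6}.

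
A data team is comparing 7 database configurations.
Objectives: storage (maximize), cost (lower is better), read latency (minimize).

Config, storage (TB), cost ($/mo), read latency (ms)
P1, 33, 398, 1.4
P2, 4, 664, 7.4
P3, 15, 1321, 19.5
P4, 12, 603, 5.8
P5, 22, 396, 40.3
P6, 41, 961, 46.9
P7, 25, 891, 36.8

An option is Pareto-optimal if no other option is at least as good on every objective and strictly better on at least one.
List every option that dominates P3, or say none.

P1

P1: storage 33≥15, cost 398≤1321, read latency 1.4≤19.5 — dominates P3.
Others (P2, P4, P5, P6, P7) are each worse than P3 on at least one objective.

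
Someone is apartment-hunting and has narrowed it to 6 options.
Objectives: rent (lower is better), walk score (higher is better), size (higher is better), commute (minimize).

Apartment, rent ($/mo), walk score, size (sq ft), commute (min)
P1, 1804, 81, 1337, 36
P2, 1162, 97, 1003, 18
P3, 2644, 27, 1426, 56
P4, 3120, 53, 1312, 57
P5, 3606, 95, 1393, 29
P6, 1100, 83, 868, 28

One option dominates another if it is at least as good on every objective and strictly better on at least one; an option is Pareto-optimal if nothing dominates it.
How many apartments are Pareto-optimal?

P1: not dominated.
P2: not dominated (best walk score).
P3: not dominated (best size).
P4: dominated by P1 (rent 1804≤3120, walk score 81≥53, size 1337≥1312, commute 36≤57).
P5: not dominated.
P6: not dominated (best rent).
Pareto-optimal: P1, P2, P3, P5, P6 → 5.

5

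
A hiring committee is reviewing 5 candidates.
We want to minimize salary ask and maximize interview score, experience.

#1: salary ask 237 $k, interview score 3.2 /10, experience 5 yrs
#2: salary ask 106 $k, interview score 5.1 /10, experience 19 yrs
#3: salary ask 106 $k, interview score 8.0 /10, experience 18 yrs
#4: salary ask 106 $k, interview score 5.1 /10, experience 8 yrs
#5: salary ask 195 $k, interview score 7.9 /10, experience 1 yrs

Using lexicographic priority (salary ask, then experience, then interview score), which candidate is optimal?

#2

First minimize salary ask: best is 106, kept {#2, #3, #4}.
Then maximize experience: best is 19, kept {#2}.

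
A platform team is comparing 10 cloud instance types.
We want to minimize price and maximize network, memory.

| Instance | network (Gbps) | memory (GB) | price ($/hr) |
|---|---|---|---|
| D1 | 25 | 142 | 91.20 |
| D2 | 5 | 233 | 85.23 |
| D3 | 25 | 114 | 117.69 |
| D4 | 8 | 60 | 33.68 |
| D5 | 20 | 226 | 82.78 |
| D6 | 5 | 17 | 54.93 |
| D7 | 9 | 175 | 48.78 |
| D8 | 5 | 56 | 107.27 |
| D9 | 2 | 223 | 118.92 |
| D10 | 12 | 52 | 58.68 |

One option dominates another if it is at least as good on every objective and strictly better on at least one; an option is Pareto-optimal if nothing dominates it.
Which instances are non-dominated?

D1, D2, D4, D5, D7, D10

D1: not dominated.
D2: not dominated (best memory).
D3: dominated by D1 (network 25≥25, memory 142≥114, price 91.20≤117.69).
D4: not dominated (best price).
D5: not dominated.
D6: dominated by D4 (network 8≥5, memory 60≥17, price 33.68≤54.93).
D7: not dominated.
D8: dominated by D1 (network 25≥5, memory 142≥56, price 91.20≤107.27).
D9: dominated by D2 (network 5≥2, memory 233≥223, price 85.23≤118.92).
D10: not dominated.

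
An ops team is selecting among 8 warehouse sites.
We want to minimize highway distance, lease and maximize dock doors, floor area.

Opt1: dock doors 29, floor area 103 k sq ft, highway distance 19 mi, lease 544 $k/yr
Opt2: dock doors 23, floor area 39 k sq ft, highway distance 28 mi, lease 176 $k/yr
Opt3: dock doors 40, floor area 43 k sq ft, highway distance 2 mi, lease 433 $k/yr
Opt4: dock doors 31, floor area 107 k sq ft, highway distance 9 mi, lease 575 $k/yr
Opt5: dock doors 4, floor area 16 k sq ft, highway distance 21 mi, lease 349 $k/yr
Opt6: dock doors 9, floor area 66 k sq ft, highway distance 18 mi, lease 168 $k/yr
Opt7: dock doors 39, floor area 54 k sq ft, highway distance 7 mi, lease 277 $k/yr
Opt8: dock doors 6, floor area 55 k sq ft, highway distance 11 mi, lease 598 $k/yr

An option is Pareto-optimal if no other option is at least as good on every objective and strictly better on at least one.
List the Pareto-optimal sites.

Opt1, Opt2, Opt3, Opt4, Opt6, Opt7

Opt1: not dominated.
Opt2: not dominated.
Opt3: not dominated (best dock doors).
Opt4: not dominated (best floor area).
Opt5: dominated by Opt6 (dock doors 9≥4, floor area 66≥16, highway distance 18≤21, lease 168≤349).
Opt6: not dominated (best lease).
Opt7: not dominated.
Opt8: dominated by Opt4 (dock doors 31≥6, floor area 107≥55, highway distance 9≤11, lease 575≤598).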